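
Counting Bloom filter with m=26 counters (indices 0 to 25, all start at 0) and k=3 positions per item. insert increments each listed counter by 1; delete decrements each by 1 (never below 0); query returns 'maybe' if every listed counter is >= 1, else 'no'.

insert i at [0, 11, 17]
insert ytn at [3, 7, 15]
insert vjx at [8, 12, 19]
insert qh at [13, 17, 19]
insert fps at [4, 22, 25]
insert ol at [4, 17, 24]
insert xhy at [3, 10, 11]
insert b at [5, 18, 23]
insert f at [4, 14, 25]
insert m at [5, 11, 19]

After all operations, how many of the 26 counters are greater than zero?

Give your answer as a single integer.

Step 1: insert i at [0, 11, 17] -> counters=[1,0,0,0,0,0,0,0,0,0,0,1,0,0,0,0,0,1,0,0,0,0,0,0,0,0]
Step 2: insert ytn at [3, 7, 15] -> counters=[1,0,0,1,0,0,0,1,0,0,0,1,0,0,0,1,0,1,0,0,0,0,0,0,0,0]
Step 3: insert vjx at [8, 12, 19] -> counters=[1,0,0,1,0,0,0,1,1,0,0,1,1,0,0,1,0,1,0,1,0,0,0,0,0,0]
Step 4: insert qh at [13, 17, 19] -> counters=[1,0,0,1,0,0,0,1,1,0,0,1,1,1,0,1,0,2,0,2,0,0,0,0,0,0]
Step 5: insert fps at [4, 22, 25] -> counters=[1,0,0,1,1,0,0,1,1,0,0,1,1,1,0,1,0,2,0,2,0,0,1,0,0,1]
Step 6: insert ol at [4, 17, 24] -> counters=[1,0,0,1,2,0,0,1,1,0,0,1,1,1,0,1,0,3,0,2,0,0,1,0,1,1]
Step 7: insert xhy at [3, 10, 11] -> counters=[1,0,0,2,2,0,0,1,1,0,1,2,1,1,0,1,0,3,0,2,0,0,1,0,1,1]
Step 8: insert b at [5, 18, 23] -> counters=[1,0,0,2,2,1,0,1,1,0,1,2,1,1,0,1,0,3,1,2,0,0,1,1,1,1]
Step 9: insert f at [4, 14, 25] -> counters=[1,0,0,2,3,1,0,1,1,0,1,2,1,1,1,1,0,3,1,2,0,0,1,1,1,2]
Step 10: insert m at [5, 11, 19] -> counters=[1,0,0,2,3,2,0,1,1,0,1,3,1,1,1,1,0,3,1,3,0,0,1,1,1,2]
Final counters=[1,0,0,2,3,2,0,1,1,0,1,3,1,1,1,1,0,3,1,3,0,0,1,1,1,2] -> 19 nonzero

Answer: 19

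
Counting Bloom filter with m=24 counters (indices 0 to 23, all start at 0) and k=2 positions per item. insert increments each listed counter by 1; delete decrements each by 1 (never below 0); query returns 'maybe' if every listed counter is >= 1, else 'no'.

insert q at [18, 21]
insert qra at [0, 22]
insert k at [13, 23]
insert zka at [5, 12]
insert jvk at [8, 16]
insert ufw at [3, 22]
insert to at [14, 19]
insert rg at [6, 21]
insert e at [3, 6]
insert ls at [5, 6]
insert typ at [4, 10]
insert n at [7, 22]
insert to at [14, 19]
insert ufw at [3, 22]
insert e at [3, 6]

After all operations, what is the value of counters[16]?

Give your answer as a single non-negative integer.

Answer: 1

Derivation:
Step 1: insert q at [18, 21] -> counters=[0,0,0,0,0,0,0,0,0,0,0,0,0,0,0,0,0,0,1,0,0,1,0,0]
Step 2: insert qra at [0, 22] -> counters=[1,0,0,0,0,0,0,0,0,0,0,0,0,0,0,0,0,0,1,0,0,1,1,0]
Step 3: insert k at [13, 23] -> counters=[1,0,0,0,0,0,0,0,0,0,0,0,0,1,0,0,0,0,1,0,0,1,1,1]
Step 4: insert zka at [5, 12] -> counters=[1,0,0,0,0,1,0,0,0,0,0,0,1,1,0,0,0,0,1,0,0,1,1,1]
Step 5: insert jvk at [8, 16] -> counters=[1,0,0,0,0,1,0,0,1,0,0,0,1,1,0,0,1,0,1,0,0,1,1,1]
Step 6: insert ufw at [3, 22] -> counters=[1,0,0,1,0,1,0,0,1,0,0,0,1,1,0,0,1,0,1,0,0,1,2,1]
Step 7: insert to at [14, 19] -> counters=[1,0,0,1,0,1,0,0,1,0,0,0,1,1,1,0,1,0,1,1,0,1,2,1]
Step 8: insert rg at [6, 21] -> counters=[1,0,0,1,0,1,1,0,1,0,0,0,1,1,1,0,1,0,1,1,0,2,2,1]
Step 9: insert e at [3, 6] -> counters=[1,0,0,2,0,1,2,0,1,0,0,0,1,1,1,0,1,0,1,1,0,2,2,1]
Step 10: insert ls at [5, 6] -> counters=[1,0,0,2,0,2,3,0,1,0,0,0,1,1,1,0,1,0,1,1,0,2,2,1]
Step 11: insert typ at [4, 10] -> counters=[1,0,0,2,1,2,3,0,1,0,1,0,1,1,1,0,1,0,1,1,0,2,2,1]
Step 12: insert n at [7, 22] -> counters=[1,0,0,2,1,2,3,1,1,0,1,0,1,1,1,0,1,0,1,1,0,2,3,1]
Step 13: insert to at [14, 19] -> counters=[1,0,0,2,1,2,3,1,1,0,1,0,1,1,2,0,1,0,1,2,0,2,3,1]
Step 14: insert ufw at [3, 22] -> counters=[1,0,0,3,1,2,3,1,1,0,1,0,1,1,2,0,1,0,1,2,0,2,4,1]
Step 15: insert e at [3, 6] -> counters=[1,0,0,4,1,2,4,1,1,0,1,0,1,1,2,0,1,0,1,2,0,2,4,1]
Final counters=[1,0,0,4,1,2,4,1,1,0,1,0,1,1,2,0,1,0,1,2,0,2,4,1] -> counters[16]=1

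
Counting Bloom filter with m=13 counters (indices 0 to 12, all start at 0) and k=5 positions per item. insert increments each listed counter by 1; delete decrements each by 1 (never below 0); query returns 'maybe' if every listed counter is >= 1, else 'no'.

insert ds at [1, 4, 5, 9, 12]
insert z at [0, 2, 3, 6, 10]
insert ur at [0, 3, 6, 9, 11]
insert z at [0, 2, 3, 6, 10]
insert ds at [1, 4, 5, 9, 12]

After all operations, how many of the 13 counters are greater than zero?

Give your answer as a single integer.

Answer: 11

Derivation:
Step 1: insert ds at [1, 4, 5, 9, 12] -> counters=[0,1,0,0,1,1,0,0,0,1,0,0,1]
Step 2: insert z at [0, 2, 3, 6, 10] -> counters=[1,1,1,1,1,1,1,0,0,1,1,0,1]
Step 3: insert ur at [0, 3, 6, 9, 11] -> counters=[2,1,1,2,1,1,2,0,0,2,1,1,1]
Step 4: insert z at [0, 2, 3, 6, 10] -> counters=[3,1,2,3,1,1,3,0,0,2,2,1,1]
Step 5: insert ds at [1, 4, 5, 9, 12] -> counters=[3,2,2,3,2,2,3,0,0,3,2,1,2]
Final counters=[3,2,2,3,2,2,3,0,0,3,2,1,2] -> 11 nonzero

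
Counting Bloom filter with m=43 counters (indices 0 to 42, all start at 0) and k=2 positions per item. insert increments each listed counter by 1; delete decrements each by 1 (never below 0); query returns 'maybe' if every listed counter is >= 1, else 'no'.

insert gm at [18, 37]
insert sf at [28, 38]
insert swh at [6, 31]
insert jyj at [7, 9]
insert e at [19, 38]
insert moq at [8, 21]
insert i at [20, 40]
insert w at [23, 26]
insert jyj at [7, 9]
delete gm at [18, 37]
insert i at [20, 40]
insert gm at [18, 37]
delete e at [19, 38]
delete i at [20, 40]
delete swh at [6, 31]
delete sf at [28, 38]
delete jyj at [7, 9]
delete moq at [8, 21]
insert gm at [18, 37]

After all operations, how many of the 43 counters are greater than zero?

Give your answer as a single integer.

Step 1: insert gm at [18, 37] -> counters=[0,0,0,0,0,0,0,0,0,0,0,0,0,0,0,0,0,0,1,0,0,0,0,0,0,0,0,0,0,0,0,0,0,0,0,0,0,1,0,0,0,0,0]
Step 2: insert sf at [28, 38] -> counters=[0,0,0,0,0,0,0,0,0,0,0,0,0,0,0,0,0,0,1,0,0,0,0,0,0,0,0,0,1,0,0,0,0,0,0,0,0,1,1,0,0,0,0]
Step 3: insert swh at [6, 31] -> counters=[0,0,0,0,0,0,1,0,0,0,0,0,0,0,0,0,0,0,1,0,0,0,0,0,0,0,0,0,1,0,0,1,0,0,0,0,0,1,1,0,0,0,0]
Step 4: insert jyj at [7, 9] -> counters=[0,0,0,0,0,0,1,1,0,1,0,0,0,0,0,0,0,0,1,0,0,0,0,0,0,0,0,0,1,0,0,1,0,0,0,0,0,1,1,0,0,0,0]
Step 5: insert e at [19, 38] -> counters=[0,0,0,0,0,0,1,1,0,1,0,0,0,0,0,0,0,0,1,1,0,0,0,0,0,0,0,0,1,0,0,1,0,0,0,0,0,1,2,0,0,0,0]
Step 6: insert moq at [8, 21] -> counters=[0,0,0,0,0,0,1,1,1,1,0,0,0,0,0,0,0,0,1,1,0,1,0,0,0,0,0,0,1,0,0,1,0,0,0,0,0,1,2,0,0,0,0]
Step 7: insert i at [20, 40] -> counters=[0,0,0,0,0,0,1,1,1,1,0,0,0,0,0,0,0,0,1,1,1,1,0,0,0,0,0,0,1,0,0,1,0,0,0,0,0,1,2,0,1,0,0]
Step 8: insert w at [23, 26] -> counters=[0,0,0,0,0,0,1,1,1,1,0,0,0,0,0,0,0,0,1,1,1,1,0,1,0,0,1,0,1,0,0,1,0,0,0,0,0,1,2,0,1,0,0]
Step 9: insert jyj at [7, 9] -> counters=[0,0,0,0,0,0,1,2,1,2,0,0,0,0,0,0,0,0,1,1,1,1,0,1,0,0,1,0,1,0,0,1,0,0,0,0,0,1,2,0,1,0,0]
Step 10: delete gm at [18, 37] -> counters=[0,0,0,0,0,0,1,2,1,2,0,0,0,0,0,0,0,0,0,1,1,1,0,1,0,0,1,0,1,0,0,1,0,0,0,0,0,0,2,0,1,0,0]
Step 11: insert i at [20, 40] -> counters=[0,0,0,0,0,0,1,2,1,2,0,0,0,0,0,0,0,0,0,1,2,1,0,1,0,0,1,0,1,0,0,1,0,0,0,0,0,0,2,0,2,0,0]
Step 12: insert gm at [18, 37] -> counters=[0,0,0,0,0,0,1,2,1,2,0,0,0,0,0,0,0,0,1,1,2,1,0,1,0,0,1,0,1,0,0,1,0,0,0,0,0,1,2,0,2,0,0]
Step 13: delete e at [19, 38] -> counters=[0,0,0,0,0,0,1,2,1,2,0,0,0,0,0,0,0,0,1,0,2,1,0,1,0,0,1,0,1,0,0,1,0,0,0,0,0,1,1,0,2,0,0]
Step 14: delete i at [20, 40] -> counters=[0,0,0,0,0,0,1,2,1,2,0,0,0,0,0,0,0,0,1,0,1,1,0,1,0,0,1,0,1,0,0,1,0,0,0,0,0,1,1,0,1,0,0]
Step 15: delete swh at [6, 31] -> counters=[0,0,0,0,0,0,0,2,1,2,0,0,0,0,0,0,0,0,1,0,1,1,0,1,0,0,1,0,1,0,0,0,0,0,0,0,0,1,1,0,1,0,0]
Step 16: delete sf at [28, 38] -> counters=[0,0,0,0,0,0,0,2,1,2,0,0,0,0,0,0,0,0,1,0,1,1,0,1,0,0,1,0,0,0,0,0,0,0,0,0,0,1,0,0,1,0,0]
Step 17: delete jyj at [7, 9] -> counters=[0,0,0,0,0,0,0,1,1,1,0,0,0,0,0,0,0,0,1,0,1,1,0,1,0,0,1,0,0,0,0,0,0,0,0,0,0,1,0,0,1,0,0]
Step 18: delete moq at [8, 21] -> counters=[0,0,0,0,0,0,0,1,0,1,0,0,0,0,0,0,0,0,1,0,1,0,0,1,0,0,1,0,0,0,0,0,0,0,0,0,0,1,0,0,1,0,0]
Step 19: insert gm at [18, 37] -> counters=[0,0,0,0,0,0,0,1,0,1,0,0,0,0,0,0,0,0,2,0,1,0,0,1,0,0,1,0,0,0,0,0,0,0,0,0,0,2,0,0,1,0,0]
Final counters=[0,0,0,0,0,0,0,1,0,1,0,0,0,0,0,0,0,0,2,0,1,0,0,1,0,0,1,0,0,0,0,0,0,0,0,0,0,2,0,0,1,0,0] -> 8 nonzero

Answer: 8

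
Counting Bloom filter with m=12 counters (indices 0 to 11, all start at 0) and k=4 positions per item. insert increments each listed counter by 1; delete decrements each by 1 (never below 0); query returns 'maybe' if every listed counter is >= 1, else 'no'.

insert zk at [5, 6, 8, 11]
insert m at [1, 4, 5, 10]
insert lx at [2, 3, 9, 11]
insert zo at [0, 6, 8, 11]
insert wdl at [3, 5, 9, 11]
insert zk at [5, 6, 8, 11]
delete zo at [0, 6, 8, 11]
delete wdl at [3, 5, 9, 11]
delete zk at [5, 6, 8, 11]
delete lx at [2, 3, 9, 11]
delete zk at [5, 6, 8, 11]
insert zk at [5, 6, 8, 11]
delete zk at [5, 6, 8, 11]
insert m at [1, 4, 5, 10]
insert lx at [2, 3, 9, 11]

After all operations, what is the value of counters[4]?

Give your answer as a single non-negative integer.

Answer: 2

Derivation:
Step 1: insert zk at [5, 6, 8, 11] -> counters=[0,0,0,0,0,1,1,0,1,0,0,1]
Step 2: insert m at [1, 4, 5, 10] -> counters=[0,1,0,0,1,2,1,0,1,0,1,1]
Step 3: insert lx at [2, 3, 9, 11] -> counters=[0,1,1,1,1,2,1,0,1,1,1,2]
Step 4: insert zo at [0, 6, 8, 11] -> counters=[1,1,1,1,1,2,2,0,2,1,1,3]
Step 5: insert wdl at [3, 5, 9, 11] -> counters=[1,1,1,2,1,3,2,0,2,2,1,4]
Step 6: insert zk at [5, 6, 8, 11] -> counters=[1,1,1,2,1,4,3,0,3,2,1,5]
Step 7: delete zo at [0, 6, 8, 11] -> counters=[0,1,1,2,1,4,2,0,2,2,1,4]
Step 8: delete wdl at [3, 5, 9, 11] -> counters=[0,1,1,1,1,3,2,0,2,1,1,3]
Step 9: delete zk at [5, 6, 8, 11] -> counters=[0,1,1,1,1,2,1,0,1,1,1,2]
Step 10: delete lx at [2, 3, 9, 11] -> counters=[0,1,0,0,1,2,1,0,1,0,1,1]
Step 11: delete zk at [5, 6, 8, 11] -> counters=[0,1,0,0,1,1,0,0,0,0,1,0]
Step 12: insert zk at [5, 6, 8, 11] -> counters=[0,1,0,0,1,2,1,0,1,0,1,1]
Step 13: delete zk at [5, 6, 8, 11] -> counters=[0,1,0,0,1,1,0,0,0,0,1,0]
Step 14: insert m at [1, 4, 5, 10] -> counters=[0,2,0,0,2,2,0,0,0,0,2,0]
Step 15: insert lx at [2, 3, 9, 11] -> counters=[0,2,1,1,2,2,0,0,0,1,2,1]
Final counters=[0,2,1,1,2,2,0,0,0,1,2,1] -> counters[4]=2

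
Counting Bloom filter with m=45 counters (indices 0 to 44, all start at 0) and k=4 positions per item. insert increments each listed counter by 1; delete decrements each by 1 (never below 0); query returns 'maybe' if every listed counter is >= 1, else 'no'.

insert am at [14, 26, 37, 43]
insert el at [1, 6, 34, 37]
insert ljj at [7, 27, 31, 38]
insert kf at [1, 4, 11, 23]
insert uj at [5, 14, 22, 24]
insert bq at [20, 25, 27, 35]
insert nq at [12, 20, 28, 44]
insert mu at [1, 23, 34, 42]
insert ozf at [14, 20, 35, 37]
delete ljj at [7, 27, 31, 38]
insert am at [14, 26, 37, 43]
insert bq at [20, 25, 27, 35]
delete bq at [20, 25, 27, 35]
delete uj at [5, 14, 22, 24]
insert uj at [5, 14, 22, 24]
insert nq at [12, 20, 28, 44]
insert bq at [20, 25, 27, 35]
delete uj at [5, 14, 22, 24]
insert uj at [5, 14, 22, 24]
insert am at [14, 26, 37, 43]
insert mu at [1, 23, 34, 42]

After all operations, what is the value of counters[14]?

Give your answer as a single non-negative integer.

Answer: 5

Derivation:
Step 1: insert am at [14, 26, 37, 43] -> counters=[0,0,0,0,0,0,0,0,0,0,0,0,0,0,1,0,0,0,0,0,0,0,0,0,0,0,1,0,0,0,0,0,0,0,0,0,0,1,0,0,0,0,0,1,0]
Step 2: insert el at [1, 6, 34, 37] -> counters=[0,1,0,0,0,0,1,0,0,0,0,0,0,0,1,0,0,0,0,0,0,0,0,0,0,0,1,0,0,0,0,0,0,0,1,0,0,2,0,0,0,0,0,1,0]
Step 3: insert ljj at [7, 27, 31, 38] -> counters=[0,1,0,0,0,0,1,1,0,0,0,0,0,0,1,0,0,0,0,0,0,0,0,0,0,0,1,1,0,0,0,1,0,0,1,0,0,2,1,0,0,0,0,1,0]
Step 4: insert kf at [1, 4, 11, 23] -> counters=[0,2,0,0,1,0,1,1,0,0,0,1,0,0,1,0,0,0,0,0,0,0,0,1,0,0,1,1,0,0,0,1,0,0,1,0,0,2,1,0,0,0,0,1,0]
Step 5: insert uj at [5, 14, 22, 24] -> counters=[0,2,0,0,1,1,1,1,0,0,0,1,0,0,2,0,0,0,0,0,0,0,1,1,1,0,1,1,0,0,0,1,0,0,1,0,0,2,1,0,0,0,0,1,0]
Step 6: insert bq at [20, 25, 27, 35] -> counters=[0,2,0,0,1,1,1,1,0,0,0,1,0,0,2,0,0,0,0,0,1,0,1,1,1,1,1,2,0,0,0,1,0,0,1,1,0,2,1,0,0,0,0,1,0]
Step 7: insert nq at [12, 20, 28, 44] -> counters=[0,2,0,0,1,1,1,1,0,0,0,1,1,0,2,0,0,0,0,0,2,0,1,1,1,1,1,2,1,0,0,1,0,0,1,1,0,2,1,0,0,0,0,1,1]
Step 8: insert mu at [1, 23, 34, 42] -> counters=[0,3,0,0,1,1,1,1,0,0,0,1,1,0,2,0,0,0,0,0,2,0,1,2,1,1,1,2,1,0,0,1,0,0,2,1,0,2,1,0,0,0,1,1,1]
Step 9: insert ozf at [14, 20, 35, 37] -> counters=[0,3,0,0,1,1,1,1,0,0,0,1,1,0,3,0,0,0,0,0,3,0,1,2,1,1,1,2,1,0,0,1,0,0,2,2,0,3,1,0,0,0,1,1,1]
Step 10: delete ljj at [7, 27, 31, 38] -> counters=[0,3,0,0,1,1,1,0,0,0,0,1,1,0,3,0,0,0,0,0,3,0,1,2,1,1,1,1,1,0,0,0,0,0,2,2,0,3,0,0,0,0,1,1,1]
Step 11: insert am at [14, 26, 37, 43] -> counters=[0,3,0,0,1,1,1,0,0,0,0,1,1,0,4,0,0,0,0,0,3,0,1,2,1,1,2,1,1,0,0,0,0,0,2,2,0,4,0,0,0,0,1,2,1]
Step 12: insert bq at [20, 25, 27, 35] -> counters=[0,3,0,0,1,1,1,0,0,0,0,1,1,0,4,0,0,0,0,0,4,0,1,2,1,2,2,2,1,0,0,0,0,0,2,3,0,4,0,0,0,0,1,2,1]
Step 13: delete bq at [20, 25, 27, 35] -> counters=[0,3,0,0,1,1,1,0,0,0,0,1,1,0,4,0,0,0,0,0,3,0,1,2,1,1,2,1,1,0,0,0,0,0,2,2,0,4,0,0,0,0,1,2,1]
Step 14: delete uj at [5, 14, 22, 24] -> counters=[0,3,0,0,1,0,1,0,0,0,0,1,1,0,3,0,0,0,0,0,3,0,0,2,0,1,2,1,1,0,0,0,0,0,2,2,0,4,0,0,0,0,1,2,1]
Step 15: insert uj at [5, 14, 22, 24] -> counters=[0,3,0,0,1,1,1,0,0,0,0,1,1,0,4,0,0,0,0,0,3,0,1,2,1,1,2,1,1,0,0,0,0,0,2,2,0,4,0,0,0,0,1,2,1]
Step 16: insert nq at [12, 20, 28, 44] -> counters=[0,3,0,0,1,1,1,0,0,0,0,1,2,0,4,0,0,0,0,0,4,0,1,2,1,1,2,1,2,0,0,0,0,0,2,2,0,4,0,0,0,0,1,2,2]
Step 17: insert bq at [20, 25, 27, 35] -> counters=[0,3,0,0,1,1,1,0,0,0,0,1,2,0,4,0,0,0,0,0,5,0,1,2,1,2,2,2,2,0,0,0,0,0,2,3,0,4,0,0,0,0,1,2,2]
Step 18: delete uj at [5, 14, 22, 24] -> counters=[0,3,0,0,1,0,1,0,0,0,0,1,2,0,3,0,0,0,0,0,5,0,0,2,0,2,2,2,2,0,0,0,0,0,2,3,0,4,0,0,0,0,1,2,2]
Step 19: insert uj at [5, 14, 22, 24] -> counters=[0,3,0,0,1,1,1,0,0,0,0,1,2,0,4,0,0,0,0,0,5,0,1,2,1,2,2,2,2,0,0,0,0,0,2,3,0,4,0,0,0,0,1,2,2]
Step 20: insert am at [14, 26, 37, 43] -> counters=[0,3,0,0,1,1,1,0,0,0,0,1,2,0,5,0,0,0,0,0,5,0,1,2,1,2,3,2,2,0,0,0,0,0,2,3,0,5,0,0,0,0,1,3,2]
Step 21: insert mu at [1, 23, 34, 42] -> counters=[0,4,0,0,1,1,1,0,0,0,0,1,2,0,5,0,0,0,0,0,5,0,1,3,1,2,3,2,2,0,0,0,0,0,3,3,0,5,0,0,0,0,2,3,2]
Final counters=[0,4,0,0,1,1,1,0,0,0,0,1,2,0,5,0,0,0,0,0,5,0,1,3,1,2,3,2,2,0,0,0,0,0,3,3,0,5,0,0,0,0,2,3,2] -> counters[14]=5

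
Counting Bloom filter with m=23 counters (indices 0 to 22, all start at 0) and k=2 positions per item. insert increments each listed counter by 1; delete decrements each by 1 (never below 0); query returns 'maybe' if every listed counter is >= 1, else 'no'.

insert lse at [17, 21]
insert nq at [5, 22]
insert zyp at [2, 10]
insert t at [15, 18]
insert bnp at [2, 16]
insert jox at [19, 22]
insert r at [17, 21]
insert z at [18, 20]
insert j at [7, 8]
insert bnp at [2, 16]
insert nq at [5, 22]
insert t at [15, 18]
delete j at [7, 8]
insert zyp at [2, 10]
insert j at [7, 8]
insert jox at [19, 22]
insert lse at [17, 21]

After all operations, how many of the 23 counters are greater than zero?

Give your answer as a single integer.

Answer: 13

Derivation:
Step 1: insert lse at [17, 21] -> counters=[0,0,0,0,0,0,0,0,0,0,0,0,0,0,0,0,0,1,0,0,0,1,0]
Step 2: insert nq at [5, 22] -> counters=[0,0,0,0,0,1,0,0,0,0,0,0,0,0,0,0,0,1,0,0,0,1,1]
Step 3: insert zyp at [2, 10] -> counters=[0,0,1,0,0,1,0,0,0,0,1,0,0,0,0,0,0,1,0,0,0,1,1]
Step 4: insert t at [15, 18] -> counters=[0,0,1,0,0,1,0,0,0,0,1,0,0,0,0,1,0,1,1,0,0,1,1]
Step 5: insert bnp at [2, 16] -> counters=[0,0,2,0,0,1,0,0,0,0,1,0,0,0,0,1,1,1,1,0,0,1,1]
Step 6: insert jox at [19, 22] -> counters=[0,0,2,0,0,1,0,0,0,0,1,0,0,0,0,1,1,1,1,1,0,1,2]
Step 7: insert r at [17, 21] -> counters=[0,0,2,0,0,1,0,0,0,0,1,0,0,0,0,1,1,2,1,1,0,2,2]
Step 8: insert z at [18, 20] -> counters=[0,0,2,0,0,1,0,0,0,0,1,0,0,0,0,1,1,2,2,1,1,2,2]
Step 9: insert j at [7, 8] -> counters=[0,0,2,0,0,1,0,1,1,0,1,0,0,0,0,1,1,2,2,1,1,2,2]
Step 10: insert bnp at [2, 16] -> counters=[0,0,3,0,0,1,0,1,1,0,1,0,0,0,0,1,2,2,2,1,1,2,2]
Step 11: insert nq at [5, 22] -> counters=[0,0,3,0,0,2,0,1,1,0,1,0,0,0,0,1,2,2,2,1,1,2,3]
Step 12: insert t at [15, 18] -> counters=[0,0,3,0,0,2,0,1,1,0,1,0,0,0,0,2,2,2,3,1,1,2,3]
Step 13: delete j at [7, 8] -> counters=[0,0,3,0,0,2,0,0,0,0,1,0,0,0,0,2,2,2,3,1,1,2,3]
Step 14: insert zyp at [2, 10] -> counters=[0,0,4,0,0,2,0,0,0,0,2,0,0,0,0,2,2,2,3,1,1,2,3]
Step 15: insert j at [7, 8] -> counters=[0,0,4,0,0,2,0,1,1,0,2,0,0,0,0,2,2,2,3,1,1,2,3]
Step 16: insert jox at [19, 22] -> counters=[0,0,4,0,0,2,0,1,1,0,2,0,0,0,0,2,2,2,3,2,1,2,4]
Step 17: insert lse at [17, 21] -> counters=[0,0,4,0,0,2,0,1,1,0,2,0,0,0,0,2,2,3,3,2,1,3,4]
Final counters=[0,0,4,0,0,2,0,1,1,0,2,0,0,0,0,2,2,3,3,2,1,3,4] -> 13 nonzero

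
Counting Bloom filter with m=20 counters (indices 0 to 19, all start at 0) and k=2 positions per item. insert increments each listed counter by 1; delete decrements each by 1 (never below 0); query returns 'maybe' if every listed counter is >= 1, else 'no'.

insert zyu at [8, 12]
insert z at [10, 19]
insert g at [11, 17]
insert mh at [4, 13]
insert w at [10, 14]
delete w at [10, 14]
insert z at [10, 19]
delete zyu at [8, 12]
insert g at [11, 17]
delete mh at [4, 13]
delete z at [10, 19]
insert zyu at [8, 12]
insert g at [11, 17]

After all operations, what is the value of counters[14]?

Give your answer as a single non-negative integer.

Answer: 0

Derivation:
Step 1: insert zyu at [8, 12] -> counters=[0,0,0,0,0,0,0,0,1,0,0,0,1,0,0,0,0,0,0,0]
Step 2: insert z at [10, 19] -> counters=[0,0,0,0,0,0,0,0,1,0,1,0,1,0,0,0,0,0,0,1]
Step 3: insert g at [11, 17] -> counters=[0,0,0,0,0,0,0,0,1,0,1,1,1,0,0,0,0,1,0,1]
Step 4: insert mh at [4, 13] -> counters=[0,0,0,0,1,0,0,0,1,0,1,1,1,1,0,0,0,1,0,1]
Step 5: insert w at [10, 14] -> counters=[0,0,0,0,1,0,0,0,1,0,2,1,1,1,1,0,0,1,0,1]
Step 6: delete w at [10, 14] -> counters=[0,0,0,0,1,0,0,0,1,0,1,1,1,1,0,0,0,1,0,1]
Step 7: insert z at [10, 19] -> counters=[0,0,0,0,1,0,0,0,1,0,2,1,1,1,0,0,0,1,0,2]
Step 8: delete zyu at [8, 12] -> counters=[0,0,0,0,1,0,0,0,0,0,2,1,0,1,0,0,0,1,0,2]
Step 9: insert g at [11, 17] -> counters=[0,0,0,0,1,0,0,0,0,0,2,2,0,1,0,0,0,2,0,2]
Step 10: delete mh at [4, 13] -> counters=[0,0,0,0,0,0,0,0,0,0,2,2,0,0,0,0,0,2,0,2]
Step 11: delete z at [10, 19] -> counters=[0,0,0,0,0,0,0,0,0,0,1,2,0,0,0,0,0,2,0,1]
Step 12: insert zyu at [8, 12] -> counters=[0,0,0,0,0,0,0,0,1,0,1,2,1,0,0,0,0,2,0,1]
Step 13: insert g at [11, 17] -> counters=[0,0,0,0,0,0,0,0,1,0,1,3,1,0,0,0,0,3,0,1]
Final counters=[0,0,0,0,0,0,0,0,1,0,1,3,1,0,0,0,0,3,0,1] -> counters[14]=0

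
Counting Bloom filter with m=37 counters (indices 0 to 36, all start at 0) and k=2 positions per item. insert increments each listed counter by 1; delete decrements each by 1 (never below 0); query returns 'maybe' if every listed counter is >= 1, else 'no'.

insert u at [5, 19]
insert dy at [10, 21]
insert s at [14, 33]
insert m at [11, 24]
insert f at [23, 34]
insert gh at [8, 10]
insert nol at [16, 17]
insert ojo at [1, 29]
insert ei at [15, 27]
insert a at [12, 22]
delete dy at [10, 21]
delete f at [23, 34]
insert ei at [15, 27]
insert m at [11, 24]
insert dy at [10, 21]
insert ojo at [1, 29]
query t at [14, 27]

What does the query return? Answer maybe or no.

Answer: maybe

Derivation:
Step 1: insert u at [5, 19] -> counters=[0,0,0,0,0,1,0,0,0,0,0,0,0,0,0,0,0,0,0,1,0,0,0,0,0,0,0,0,0,0,0,0,0,0,0,0,0]
Step 2: insert dy at [10, 21] -> counters=[0,0,0,0,0,1,0,0,0,0,1,0,0,0,0,0,0,0,0,1,0,1,0,0,0,0,0,0,0,0,0,0,0,0,0,0,0]
Step 3: insert s at [14, 33] -> counters=[0,0,0,0,0,1,0,0,0,0,1,0,0,0,1,0,0,0,0,1,0,1,0,0,0,0,0,0,0,0,0,0,0,1,0,0,0]
Step 4: insert m at [11, 24] -> counters=[0,0,0,0,0,1,0,0,0,0,1,1,0,0,1,0,0,0,0,1,0,1,0,0,1,0,0,0,0,0,0,0,0,1,0,0,0]
Step 5: insert f at [23, 34] -> counters=[0,0,0,0,0,1,0,0,0,0,1,1,0,0,1,0,0,0,0,1,0,1,0,1,1,0,0,0,0,0,0,0,0,1,1,0,0]
Step 6: insert gh at [8, 10] -> counters=[0,0,0,0,0,1,0,0,1,0,2,1,0,0,1,0,0,0,0,1,0,1,0,1,1,0,0,0,0,0,0,0,0,1,1,0,0]
Step 7: insert nol at [16, 17] -> counters=[0,0,0,0,0,1,0,0,1,0,2,1,0,0,1,0,1,1,0,1,0,1,0,1,1,0,0,0,0,0,0,0,0,1,1,0,0]
Step 8: insert ojo at [1, 29] -> counters=[0,1,0,0,0,1,0,0,1,0,2,1,0,0,1,0,1,1,0,1,0,1,0,1,1,0,0,0,0,1,0,0,0,1,1,0,0]
Step 9: insert ei at [15, 27] -> counters=[0,1,0,0,0,1,0,0,1,0,2,1,0,0,1,1,1,1,0,1,0,1,0,1,1,0,0,1,0,1,0,0,0,1,1,0,0]
Step 10: insert a at [12, 22] -> counters=[0,1,0,0,0,1,0,0,1,0,2,1,1,0,1,1,1,1,0,1,0,1,1,1,1,0,0,1,0,1,0,0,0,1,1,0,0]
Step 11: delete dy at [10, 21] -> counters=[0,1,0,0,0,1,0,0,1,0,1,1,1,0,1,1,1,1,0,1,0,0,1,1,1,0,0,1,0,1,0,0,0,1,1,0,0]
Step 12: delete f at [23, 34] -> counters=[0,1,0,0,0,1,0,0,1,0,1,1,1,0,1,1,1,1,0,1,0,0,1,0,1,0,0,1,0,1,0,0,0,1,0,0,0]
Step 13: insert ei at [15, 27] -> counters=[0,1,0,0,0,1,0,0,1,0,1,1,1,0,1,2,1,1,0,1,0,0,1,0,1,0,0,2,0,1,0,0,0,1,0,0,0]
Step 14: insert m at [11, 24] -> counters=[0,1,0,0,0,1,0,0,1,0,1,2,1,0,1,2,1,1,0,1,0,0,1,0,2,0,0,2,0,1,0,0,0,1,0,0,0]
Step 15: insert dy at [10, 21] -> counters=[0,1,0,0,0,1,0,0,1,0,2,2,1,0,1,2,1,1,0,1,0,1,1,0,2,0,0,2,0,1,0,0,0,1,0,0,0]
Step 16: insert ojo at [1, 29] -> counters=[0,2,0,0,0,1,0,0,1,0,2,2,1,0,1,2,1,1,0,1,0,1,1,0,2,0,0,2,0,2,0,0,0,1,0,0,0]
Query t: check counters[14]=1 counters[27]=2 -> maybe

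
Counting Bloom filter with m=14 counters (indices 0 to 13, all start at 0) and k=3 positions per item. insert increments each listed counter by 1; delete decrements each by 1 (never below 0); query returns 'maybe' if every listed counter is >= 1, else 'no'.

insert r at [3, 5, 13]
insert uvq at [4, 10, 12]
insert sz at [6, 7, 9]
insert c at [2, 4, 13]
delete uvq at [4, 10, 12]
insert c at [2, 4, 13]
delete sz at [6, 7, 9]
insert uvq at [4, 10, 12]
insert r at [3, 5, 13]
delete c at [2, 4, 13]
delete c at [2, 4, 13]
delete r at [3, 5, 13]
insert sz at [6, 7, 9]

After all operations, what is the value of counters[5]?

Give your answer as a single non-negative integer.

Answer: 1

Derivation:
Step 1: insert r at [3, 5, 13] -> counters=[0,0,0,1,0,1,0,0,0,0,0,0,0,1]
Step 2: insert uvq at [4, 10, 12] -> counters=[0,0,0,1,1,1,0,0,0,0,1,0,1,1]
Step 3: insert sz at [6, 7, 9] -> counters=[0,0,0,1,1,1,1,1,0,1,1,0,1,1]
Step 4: insert c at [2, 4, 13] -> counters=[0,0,1,1,2,1,1,1,0,1,1,0,1,2]
Step 5: delete uvq at [4, 10, 12] -> counters=[0,0,1,1,1,1,1,1,0,1,0,0,0,2]
Step 6: insert c at [2, 4, 13] -> counters=[0,0,2,1,2,1,1,1,0,1,0,0,0,3]
Step 7: delete sz at [6, 7, 9] -> counters=[0,0,2,1,2,1,0,0,0,0,0,0,0,3]
Step 8: insert uvq at [4, 10, 12] -> counters=[0,0,2,1,3,1,0,0,0,0,1,0,1,3]
Step 9: insert r at [3, 5, 13] -> counters=[0,0,2,2,3,2,0,0,0,0,1,0,1,4]
Step 10: delete c at [2, 4, 13] -> counters=[0,0,1,2,2,2,0,0,0,0,1,0,1,3]
Step 11: delete c at [2, 4, 13] -> counters=[0,0,0,2,1,2,0,0,0,0,1,0,1,2]
Step 12: delete r at [3, 5, 13] -> counters=[0,0,0,1,1,1,0,0,0,0,1,0,1,1]
Step 13: insert sz at [6, 7, 9] -> counters=[0,0,0,1,1,1,1,1,0,1,1,0,1,1]
Final counters=[0,0,0,1,1,1,1,1,0,1,1,0,1,1] -> counters[5]=1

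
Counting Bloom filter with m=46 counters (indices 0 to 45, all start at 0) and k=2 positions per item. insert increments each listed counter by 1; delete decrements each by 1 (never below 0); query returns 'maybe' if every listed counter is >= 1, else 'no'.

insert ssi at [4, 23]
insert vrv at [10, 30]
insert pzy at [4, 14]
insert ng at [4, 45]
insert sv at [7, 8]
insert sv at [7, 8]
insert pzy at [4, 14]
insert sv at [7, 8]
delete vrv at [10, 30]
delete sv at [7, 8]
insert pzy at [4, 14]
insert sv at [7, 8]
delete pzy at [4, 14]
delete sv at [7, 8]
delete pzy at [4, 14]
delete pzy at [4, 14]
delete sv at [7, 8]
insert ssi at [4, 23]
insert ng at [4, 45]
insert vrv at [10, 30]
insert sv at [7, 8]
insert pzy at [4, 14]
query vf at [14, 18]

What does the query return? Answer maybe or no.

Step 1: insert ssi at [4, 23] -> counters=[0,0,0,0,1,0,0,0,0,0,0,0,0,0,0,0,0,0,0,0,0,0,0,1,0,0,0,0,0,0,0,0,0,0,0,0,0,0,0,0,0,0,0,0,0,0]
Step 2: insert vrv at [10, 30] -> counters=[0,0,0,0,1,0,0,0,0,0,1,0,0,0,0,0,0,0,0,0,0,0,0,1,0,0,0,0,0,0,1,0,0,0,0,0,0,0,0,0,0,0,0,0,0,0]
Step 3: insert pzy at [4, 14] -> counters=[0,0,0,0,2,0,0,0,0,0,1,0,0,0,1,0,0,0,0,0,0,0,0,1,0,0,0,0,0,0,1,0,0,0,0,0,0,0,0,0,0,0,0,0,0,0]
Step 4: insert ng at [4, 45] -> counters=[0,0,0,0,3,0,0,0,0,0,1,0,0,0,1,0,0,0,0,0,0,0,0,1,0,0,0,0,0,0,1,0,0,0,0,0,0,0,0,0,0,0,0,0,0,1]
Step 5: insert sv at [7, 8] -> counters=[0,0,0,0,3,0,0,1,1,0,1,0,0,0,1,0,0,0,0,0,0,0,0,1,0,0,0,0,0,0,1,0,0,0,0,0,0,0,0,0,0,0,0,0,0,1]
Step 6: insert sv at [7, 8] -> counters=[0,0,0,0,3,0,0,2,2,0,1,0,0,0,1,0,0,0,0,0,0,0,0,1,0,0,0,0,0,0,1,0,0,0,0,0,0,0,0,0,0,0,0,0,0,1]
Step 7: insert pzy at [4, 14] -> counters=[0,0,0,0,4,0,0,2,2,0,1,0,0,0,2,0,0,0,0,0,0,0,0,1,0,0,0,0,0,0,1,0,0,0,0,0,0,0,0,0,0,0,0,0,0,1]
Step 8: insert sv at [7, 8] -> counters=[0,0,0,0,4,0,0,3,3,0,1,0,0,0,2,0,0,0,0,0,0,0,0,1,0,0,0,0,0,0,1,0,0,0,0,0,0,0,0,0,0,0,0,0,0,1]
Step 9: delete vrv at [10, 30] -> counters=[0,0,0,0,4,0,0,3,3,0,0,0,0,0,2,0,0,0,0,0,0,0,0,1,0,0,0,0,0,0,0,0,0,0,0,0,0,0,0,0,0,0,0,0,0,1]
Step 10: delete sv at [7, 8] -> counters=[0,0,0,0,4,0,0,2,2,0,0,0,0,0,2,0,0,0,0,0,0,0,0,1,0,0,0,0,0,0,0,0,0,0,0,0,0,0,0,0,0,0,0,0,0,1]
Step 11: insert pzy at [4, 14] -> counters=[0,0,0,0,5,0,0,2,2,0,0,0,0,0,3,0,0,0,0,0,0,0,0,1,0,0,0,0,0,0,0,0,0,0,0,0,0,0,0,0,0,0,0,0,0,1]
Step 12: insert sv at [7, 8] -> counters=[0,0,0,0,5,0,0,3,3,0,0,0,0,0,3,0,0,0,0,0,0,0,0,1,0,0,0,0,0,0,0,0,0,0,0,0,0,0,0,0,0,0,0,0,0,1]
Step 13: delete pzy at [4, 14] -> counters=[0,0,0,0,4,0,0,3,3,0,0,0,0,0,2,0,0,0,0,0,0,0,0,1,0,0,0,0,0,0,0,0,0,0,0,0,0,0,0,0,0,0,0,0,0,1]
Step 14: delete sv at [7, 8] -> counters=[0,0,0,0,4,0,0,2,2,0,0,0,0,0,2,0,0,0,0,0,0,0,0,1,0,0,0,0,0,0,0,0,0,0,0,0,0,0,0,0,0,0,0,0,0,1]
Step 15: delete pzy at [4, 14] -> counters=[0,0,0,0,3,0,0,2,2,0,0,0,0,0,1,0,0,0,0,0,0,0,0,1,0,0,0,0,0,0,0,0,0,0,0,0,0,0,0,0,0,0,0,0,0,1]
Step 16: delete pzy at [4, 14] -> counters=[0,0,0,0,2,0,0,2,2,0,0,0,0,0,0,0,0,0,0,0,0,0,0,1,0,0,0,0,0,0,0,0,0,0,0,0,0,0,0,0,0,0,0,0,0,1]
Step 17: delete sv at [7, 8] -> counters=[0,0,0,0,2,0,0,1,1,0,0,0,0,0,0,0,0,0,0,0,0,0,0,1,0,0,0,0,0,0,0,0,0,0,0,0,0,0,0,0,0,0,0,0,0,1]
Step 18: insert ssi at [4, 23] -> counters=[0,0,0,0,3,0,0,1,1,0,0,0,0,0,0,0,0,0,0,0,0,0,0,2,0,0,0,0,0,0,0,0,0,0,0,0,0,0,0,0,0,0,0,0,0,1]
Step 19: insert ng at [4, 45] -> counters=[0,0,0,0,4,0,0,1,1,0,0,0,0,0,0,0,0,0,0,0,0,0,0,2,0,0,0,0,0,0,0,0,0,0,0,0,0,0,0,0,0,0,0,0,0,2]
Step 20: insert vrv at [10, 30] -> counters=[0,0,0,0,4,0,0,1,1,0,1,0,0,0,0,0,0,0,0,0,0,0,0,2,0,0,0,0,0,0,1,0,0,0,0,0,0,0,0,0,0,0,0,0,0,2]
Step 21: insert sv at [7, 8] -> counters=[0,0,0,0,4,0,0,2,2,0,1,0,0,0,0,0,0,0,0,0,0,0,0,2,0,0,0,0,0,0,1,0,0,0,0,0,0,0,0,0,0,0,0,0,0,2]
Step 22: insert pzy at [4, 14] -> counters=[0,0,0,0,5,0,0,2,2,0,1,0,0,0,1,0,0,0,0,0,0,0,0,2,0,0,0,0,0,0,1,0,0,0,0,0,0,0,0,0,0,0,0,0,0,2]
Query vf: check counters[14]=1 counters[18]=0 -> no

Answer: no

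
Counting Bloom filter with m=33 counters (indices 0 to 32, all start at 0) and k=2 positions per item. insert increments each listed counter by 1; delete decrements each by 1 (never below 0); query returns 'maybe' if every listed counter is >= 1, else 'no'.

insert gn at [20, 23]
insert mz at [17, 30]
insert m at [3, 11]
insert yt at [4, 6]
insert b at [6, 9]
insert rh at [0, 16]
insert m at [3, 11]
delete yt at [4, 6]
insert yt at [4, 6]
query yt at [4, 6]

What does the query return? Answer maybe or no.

Step 1: insert gn at [20, 23] -> counters=[0,0,0,0,0,0,0,0,0,0,0,0,0,0,0,0,0,0,0,0,1,0,0,1,0,0,0,0,0,0,0,0,0]
Step 2: insert mz at [17, 30] -> counters=[0,0,0,0,0,0,0,0,0,0,0,0,0,0,0,0,0,1,0,0,1,0,0,1,0,0,0,0,0,0,1,0,0]
Step 3: insert m at [3, 11] -> counters=[0,0,0,1,0,0,0,0,0,0,0,1,0,0,0,0,0,1,0,0,1,0,0,1,0,0,0,0,0,0,1,0,0]
Step 4: insert yt at [4, 6] -> counters=[0,0,0,1,1,0,1,0,0,0,0,1,0,0,0,0,0,1,0,0,1,0,0,1,0,0,0,0,0,0,1,0,0]
Step 5: insert b at [6, 9] -> counters=[0,0,0,1,1,0,2,0,0,1,0,1,0,0,0,0,0,1,0,0,1,0,0,1,0,0,0,0,0,0,1,0,0]
Step 6: insert rh at [0, 16] -> counters=[1,0,0,1,1,0,2,0,0,1,0,1,0,0,0,0,1,1,0,0,1,0,0,1,0,0,0,0,0,0,1,0,0]
Step 7: insert m at [3, 11] -> counters=[1,0,0,2,1,0,2,0,0,1,0,2,0,0,0,0,1,1,0,0,1,0,0,1,0,0,0,0,0,0,1,0,0]
Step 8: delete yt at [4, 6] -> counters=[1,0,0,2,0,0,1,0,0,1,0,2,0,0,0,0,1,1,0,0,1,0,0,1,0,0,0,0,0,0,1,0,0]
Step 9: insert yt at [4, 6] -> counters=[1,0,0,2,1,0,2,0,0,1,0,2,0,0,0,0,1,1,0,0,1,0,0,1,0,0,0,0,0,0,1,0,0]
Query yt: check counters[4]=1 counters[6]=2 -> maybe

Answer: maybe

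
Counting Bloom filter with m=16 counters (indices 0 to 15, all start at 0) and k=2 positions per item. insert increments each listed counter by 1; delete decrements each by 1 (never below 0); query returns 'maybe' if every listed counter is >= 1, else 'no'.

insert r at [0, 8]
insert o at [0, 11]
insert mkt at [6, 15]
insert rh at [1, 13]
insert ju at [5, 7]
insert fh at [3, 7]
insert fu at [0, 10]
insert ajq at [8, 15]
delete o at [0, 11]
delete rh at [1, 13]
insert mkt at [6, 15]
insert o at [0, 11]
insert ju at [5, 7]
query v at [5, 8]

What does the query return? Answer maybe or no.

Answer: maybe

Derivation:
Step 1: insert r at [0, 8] -> counters=[1,0,0,0,0,0,0,0,1,0,0,0,0,0,0,0]
Step 2: insert o at [0, 11] -> counters=[2,0,0,0,0,0,0,0,1,0,0,1,0,0,0,0]
Step 3: insert mkt at [6, 15] -> counters=[2,0,0,0,0,0,1,0,1,0,0,1,0,0,0,1]
Step 4: insert rh at [1, 13] -> counters=[2,1,0,0,0,0,1,0,1,0,0,1,0,1,0,1]
Step 5: insert ju at [5, 7] -> counters=[2,1,0,0,0,1,1,1,1,0,0,1,0,1,0,1]
Step 6: insert fh at [3, 7] -> counters=[2,1,0,1,0,1,1,2,1,0,0,1,0,1,0,1]
Step 7: insert fu at [0, 10] -> counters=[3,1,0,1,0,1,1,2,1,0,1,1,0,1,0,1]
Step 8: insert ajq at [8, 15] -> counters=[3,1,0,1,0,1,1,2,2,0,1,1,0,1,0,2]
Step 9: delete o at [0, 11] -> counters=[2,1,0,1,0,1,1,2,2,0,1,0,0,1,0,2]
Step 10: delete rh at [1, 13] -> counters=[2,0,0,1,0,1,1,2,2,0,1,0,0,0,0,2]
Step 11: insert mkt at [6, 15] -> counters=[2,0,0,1,0,1,2,2,2,0,1,0,0,0,0,3]
Step 12: insert o at [0, 11] -> counters=[3,0,0,1,0,1,2,2,2,0,1,1,0,0,0,3]
Step 13: insert ju at [5, 7] -> counters=[3,0,0,1,0,2,2,3,2,0,1,1,0,0,0,3]
Query v: check counters[5]=2 counters[8]=2 -> maybe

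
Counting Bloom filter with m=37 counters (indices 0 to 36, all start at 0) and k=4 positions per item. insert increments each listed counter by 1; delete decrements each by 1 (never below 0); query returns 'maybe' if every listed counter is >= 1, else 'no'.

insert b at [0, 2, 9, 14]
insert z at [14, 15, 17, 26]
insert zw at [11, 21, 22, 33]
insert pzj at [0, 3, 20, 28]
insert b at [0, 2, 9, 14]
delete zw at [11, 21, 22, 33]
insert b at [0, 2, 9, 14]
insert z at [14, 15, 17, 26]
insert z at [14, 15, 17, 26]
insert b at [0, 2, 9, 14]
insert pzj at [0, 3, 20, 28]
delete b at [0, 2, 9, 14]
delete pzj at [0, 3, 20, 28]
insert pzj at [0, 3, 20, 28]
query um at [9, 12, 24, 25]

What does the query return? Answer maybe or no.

Answer: no

Derivation:
Step 1: insert b at [0, 2, 9, 14] -> counters=[1,0,1,0,0,0,0,0,0,1,0,0,0,0,1,0,0,0,0,0,0,0,0,0,0,0,0,0,0,0,0,0,0,0,0,0,0]
Step 2: insert z at [14, 15, 17, 26] -> counters=[1,0,1,0,0,0,0,0,0,1,0,0,0,0,2,1,0,1,0,0,0,0,0,0,0,0,1,0,0,0,0,0,0,0,0,0,0]
Step 3: insert zw at [11, 21, 22, 33] -> counters=[1,0,1,0,0,0,0,0,0,1,0,1,0,0,2,1,0,1,0,0,0,1,1,0,0,0,1,0,0,0,0,0,0,1,0,0,0]
Step 4: insert pzj at [0, 3, 20, 28] -> counters=[2,0,1,1,0,0,0,0,0,1,0,1,0,0,2,1,0,1,0,0,1,1,1,0,0,0,1,0,1,0,0,0,0,1,0,0,0]
Step 5: insert b at [0, 2, 9, 14] -> counters=[3,0,2,1,0,0,0,0,0,2,0,1,0,0,3,1,0,1,0,0,1,1,1,0,0,0,1,0,1,0,0,0,0,1,0,0,0]
Step 6: delete zw at [11, 21, 22, 33] -> counters=[3,0,2,1,0,0,0,0,0,2,0,0,0,0,3,1,0,1,0,0,1,0,0,0,0,0,1,0,1,0,0,0,0,0,0,0,0]
Step 7: insert b at [0, 2, 9, 14] -> counters=[4,0,3,1,0,0,0,0,0,3,0,0,0,0,4,1,0,1,0,0,1,0,0,0,0,0,1,0,1,0,0,0,0,0,0,0,0]
Step 8: insert z at [14, 15, 17, 26] -> counters=[4,0,3,1,0,0,0,0,0,3,0,0,0,0,5,2,0,2,0,0,1,0,0,0,0,0,2,0,1,0,0,0,0,0,0,0,0]
Step 9: insert z at [14, 15, 17, 26] -> counters=[4,0,3,1,0,0,0,0,0,3,0,0,0,0,6,3,0,3,0,0,1,0,0,0,0,0,3,0,1,0,0,0,0,0,0,0,0]
Step 10: insert b at [0, 2, 9, 14] -> counters=[5,0,4,1,0,0,0,0,0,4,0,0,0,0,7,3,0,3,0,0,1,0,0,0,0,0,3,0,1,0,0,0,0,0,0,0,0]
Step 11: insert pzj at [0, 3, 20, 28] -> counters=[6,0,4,2,0,0,0,0,0,4,0,0,0,0,7,3,0,3,0,0,2,0,0,0,0,0,3,0,2,0,0,0,0,0,0,0,0]
Step 12: delete b at [0, 2, 9, 14] -> counters=[5,0,3,2,0,0,0,0,0,3,0,0,0,0,6,3,0,3,0,0,2,0,0,0,0,0,3,0,2,0,0,0,0,0,0,0,0]
Step 13: delete pzj at [0, 3, 20, 28] -> counters=[4,0,3,1,0,0,0,0,0,3,0,0,0,0,6,3,0,3,0,0,1,0,0,0,0,0,3,0,1,0,0,0,0,0,0,0,0]
Step 14: insert pzj at [0, 3, 20, 28] -> counters=[5,0,3,2,0,0,0,0,0,3,0,0,0,0,6,3,0,3,0,0,2,0,0,0,0,0,3,0,2,0,0,0,0,0,0,0,0]
Query um: check counters[9]=3 counters[12]=0 counters[24]=0 counters[25]=0 -> no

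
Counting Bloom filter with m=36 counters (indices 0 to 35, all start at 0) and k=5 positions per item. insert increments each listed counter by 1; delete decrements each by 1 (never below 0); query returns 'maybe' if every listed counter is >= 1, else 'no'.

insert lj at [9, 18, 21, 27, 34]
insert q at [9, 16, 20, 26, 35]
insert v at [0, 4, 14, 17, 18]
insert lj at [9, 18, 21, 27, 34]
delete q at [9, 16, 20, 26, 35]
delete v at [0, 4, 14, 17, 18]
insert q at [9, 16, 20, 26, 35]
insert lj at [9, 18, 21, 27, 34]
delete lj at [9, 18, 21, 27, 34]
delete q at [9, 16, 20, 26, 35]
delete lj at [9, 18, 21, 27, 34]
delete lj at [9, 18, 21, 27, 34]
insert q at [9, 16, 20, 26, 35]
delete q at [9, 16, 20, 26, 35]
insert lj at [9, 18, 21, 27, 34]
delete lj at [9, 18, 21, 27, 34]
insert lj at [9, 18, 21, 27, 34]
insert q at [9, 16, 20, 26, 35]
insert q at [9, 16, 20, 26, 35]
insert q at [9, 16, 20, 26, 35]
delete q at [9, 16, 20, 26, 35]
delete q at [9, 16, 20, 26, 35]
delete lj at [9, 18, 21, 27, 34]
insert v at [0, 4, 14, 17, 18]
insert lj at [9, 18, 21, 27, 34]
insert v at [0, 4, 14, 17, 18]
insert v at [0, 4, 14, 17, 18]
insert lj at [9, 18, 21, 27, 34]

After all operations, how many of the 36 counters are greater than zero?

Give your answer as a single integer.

Answer: 13

Derivation:
Step 1: insert lj at [9, 18, 21, 27, 34] -> counters=[0,0,0,0,0,0,0,0,0,1,0,0,0,0,0,0,0,0,1,0,0,1,0,0,0,0,0,1,0,0,0,0,0,0,1,0]
Step 2: insert q at [9, 16, 20, 26, 35] -> counters=[0,0,0,0,0,0,0,0,0,2,0,0,0,0,0,0,1,0,1,0,1,1,0,0,0,0,1,1,0,0,0,0,0,0,1,1]
Step 3: insert v at [0, 4, 14, 17, 18] -> counters=[1,0,0,0,1,0,0,0,0,2,0,0,0,0,1,0,1,1,2,0,1,1,0,0,0,0,1,1,0,0,0,0,0,0,1,1]
Step 4: insert lj at [9, 18, 21, 27, 34] -> counters=[1,0,0,0,1,0,0,0,0,3,0,0,0,0,1,0,1,1,3,0,1,2,0,0,0,0,1,2,0,0,0,0,0,0,2,1]
Step 5: delete q at [9, 16, 20, 26, 35] -> counters=[1,0,0,0,1,0,0,0,0,2,0,0,0,0,1,0,0,1,3,0,0,2,0,0,0,0,0,2,0,0,0,0,0,0,2,0]
Step 6: delete v at [0, 4, 14, 17, 18] -> counters=[0,0,0,0,0,0,0,0,0,2,0,0,0,0,0,0,0,0,2,0,0,2,0,0,0,0,0,2,0,0,0,0,0,0,2,0]
Step 7: insert q at [9, 16, 20, 26, 35] -> counters=[0,0,0,0,0,0,0,0,0,3,0,0,0,0,0,0,1,0,2,0,1,2,0,0,0,0,1,2,0,0,0,0,0,0,2,1]
Step 8: insert lj at [9, 18, 21, 27, 34] -> counters=[0,0,0,0,0,0,0,0,0,4,0,0,0,0,0,0,1,0,3,0,1,3,0,0,0,0,1,3,0,0,0,0,0,0,3,1]
Step 9: delete lj at [9, 18, 21, 27, 34] -> counters=[0,0,0,0,0,0,0,0,0,3,0,0,0,0,0,0,1,0,2,0,1,2,0,0,0,0,1,2,0,0,0,0,0,0,2,1]
Step 10: delete q at [9, 16, 20, 26, 35] -> counters=[0,0,0,0,0,0,0,0,0,2,0,0,0,0,0,0,0,0,2,0,0,2,0,0,0,0,0,2,0,0,0,0,0,0,2,0]
Step 11: delete lj at [9, 18, 21, 27, 34] -> counters=[0,0,0,0,0,0,0,0,0,1,0,0,0,0,0,0,0,0,1,0,0,1,0,0,0,0,0,1,0,0,0,0,0,0,1,0]
Step 12: delete lj at [9, 18, 21, 27, 34] -> counters=[0,0,0,0,0,0,0,0,0,0,0,0,0,0,0,0,0,0,0,0,0,0,0,0,0,0,0,0,0,0,0,0,0,0,0,0]
Step 13: insert q at [9, 16, 20, 26, 35] -> counters=[0,0,0,0,0,0,0,0,0,1,0,0,0,0,0,0,1,0,0,0,1,0,0,0,0,0,1,0,0,0,0,0,0,0,0,1]
Step 14: delete q at [9, 16, 20, 26, 35] -> counters=[0,0,0,0,0,0,0,0,0,0,0,0,0,0,0,0,0,0,0,0,0,0,0,0,0,0,0,0,0,0,0,0,0,0,0,0]
Step 15: insert lj at [9, 18, 21, 27, 34] -> counters=[0,0,0,0,0,0,0,0,0,1,0,0,0,0,0,0,0,0,1,0,0,1,0,0,0,0,0,1,0,0,0,0,0,0,1,0]
Step 16: delete lj at [9, 18, 21, 27, 34] -> counters=[0,0,0,0,0,0,0,0,0,0,0,0,0,0,0,0,0,0,0,0,0,0,0,0,0,0,0,0,0,0,0,0,0,0,0,0]
Step 17: insert lj at [9, 18, 21, 27, 34] -> counters=[0,0,0,0,0,0,0,0,0,1,0,0,0,0,0,0,0,0,1,0,0,1,0,0,0,0,0,1,0,0,0,0,0,0,1,0]
Step 18: insert q at [9, 16, 20, 26, 35] -> counters=[0,0,0,0,0,0,0,0,0,2,0,0,0,0,0,0,1,0,1,0,1,1,0,0,0,0,1,1,0,0,0,0,0,0,1,1]
Step 19: insert q at [9, 16, 20, 26, 35] -> counters=[0,0,0,0,0,0,0,0,0,3,0,0,0,0,0,0,2,0,1,0,2,1,0,0,0,0,2,1,0,0,0,0,0,0,1,2]
Step 20: insert q at [9, 16, 20, 26, 35] -> counters=[0,0,0,0,0,0,0,0,0,4,0,0,0,0,0,0,3,0,1,0,3,1,0,0,0,0,3,1,0,0,0,0,0,0,1,3]
Step 21: delete q at [9, 16, 20, 26, 35] -> counters=[0,0,0,0,0,0,0,0,0,3,0,0,0,0,0,0,2,0,1,0,2,1,0,0,0,0,2,1,0,0,0,0,0,0,1,2]
Step 22: delete q at [9, 16, 20, 26, 35] -> counters=[0,0,0,0,0,0,0,0,0,2,0,0,0,0,0,0,1,0,1,0,1,1,0,0,0,0,1,1,0,0,0,0,0,0,1,1]
Step 23: delete lj at [9, 18, 21, 27, 34] -> counters=[0,0,0,0,0,0,0,0,0,1,0,0,0,0,0,0,1,0,0,0,1,0,0,0,0,0,1,0,0,0,0,0,0,0,0,1]
Step 24: insert v at [0, 4, 14, 17, 18] -> counters=[1,0,0,0,1,0,0,0,0,1,0,0,0,0,1,0,1,1,1,0,1,0,0,0,0,0,1,0,0,0,0,0,0,0,0,1]
Step 25: insert lj at [9, 18, 21, 27, 34] -> counters=[1,0,0,0,1,0,0,0,0,2,0,0,0,0,1,0,1,1,2,0,1,1,0,0,0,0,1,1,0,0,0,0,0,0,1,1]
Step 26: insert v at [0, 4, 14, 17, 18] -> counters=[2,0,0,0,2,0,0,0,0,2,0,0,0,0,2,0,1,2,3,0,1,1,0,0,0,0,1,1,0,0,0,0,0,0,1,1]
Step 27: insert v at [0, 4, 14, 17, 18] -> counters=[3,0,0,0,3,0,0,0,0,2,0,0,0,0,3,0,1,3,4,0,1,1,0,0,0,0,1,1,0,0,0,0,0,0,1,1]
Step 28: insert lj at [9, 18, 21, 27, 34] -> counters=[3,0,0,0,3,0,0,0,0,3,0,0,0,0,3,0,1,3,5,0,1,2,0,0,0,0,1,2,0,0,0,0,0,0,2,1]
Final counters=[3,0,0,0,3,0,0,0,0,3,0,0,0,0,3,0,1,3,5,0,1,2,0,0,0,0,1,2,0,0,0,0,0,0,2,1] -> 13 nonzero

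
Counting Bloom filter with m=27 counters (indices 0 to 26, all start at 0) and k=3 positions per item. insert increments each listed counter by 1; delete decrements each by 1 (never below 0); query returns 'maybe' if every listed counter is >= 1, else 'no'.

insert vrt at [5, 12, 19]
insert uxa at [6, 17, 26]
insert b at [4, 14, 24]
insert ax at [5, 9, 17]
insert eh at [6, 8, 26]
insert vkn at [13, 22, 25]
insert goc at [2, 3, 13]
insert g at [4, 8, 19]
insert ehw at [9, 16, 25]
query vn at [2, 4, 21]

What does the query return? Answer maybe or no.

Answer: no

Derivation:
Step 1: insert vrt at [5, 12, 19] -> counters=[0,0,0,0,0,1,0,0,0,0,0,0,1,0,0,0,0,0,0,1,0,0,0,0,0,0,0]
Step 2: insert uxa at [6, 17, 26] -> counters=[0,0,0,0,0,1,1,0,0,0,0,0,1,0,0,0,0,1,0,1,0,0,0,0,0,0,1]
Step 3: insert b at [4, 14, 24] -> counters=[0,0,0,0,1,1,1,0,0,0,0,0,1,0,1,0,0,1,0,1,0,0,0,0,1,0,1]
Step 4: insert ax at [5, 9, 17] -> counters=[0,0,0,0,1,2,1,0,0,1,0,0,1,0,1,0,0,2,0,1,0,0,0,0,1,0,1]
Step 5: insert eh at [6, 8, 26] -> counters=[0,0,0,0,1,2,2,0,1,1,0,0,1,0,1,0,0,2,0,1,0,0,0,0,1,0,2]
Step 6: insert vkn at [13, 22, 25] -> counters=[0,0,0,0,1,2,2,0,1,1,0,0,1,1,1,0,0,2,0,1,0,0,1,0,1,1,2]
Step 7: insert goc at [2, 3, 13] -> counters=[0,0,1,1,1,2,2,0,1,1,0,0,1,2,1,0,0,2,0,1,0,0,1,0,1,1,2]
Step 8: insert g at [4, 8, 19] -> counters=[0,0,1,1,2,2,2,0,2,1,0,0,1,2,1,0,0,2,0,2,0,0,1,0,1,1,2]
Step 9: insert ehw at [9, 16, 25] -> counters=[0,0,1,1,2,2,2,0,2,2,0,0,1,2,1,0,1,2,0,2,0,0,1,0,1,2,2]
Query vn: check counters[2]=1 counters[4]=2 counters[21]=0 -> no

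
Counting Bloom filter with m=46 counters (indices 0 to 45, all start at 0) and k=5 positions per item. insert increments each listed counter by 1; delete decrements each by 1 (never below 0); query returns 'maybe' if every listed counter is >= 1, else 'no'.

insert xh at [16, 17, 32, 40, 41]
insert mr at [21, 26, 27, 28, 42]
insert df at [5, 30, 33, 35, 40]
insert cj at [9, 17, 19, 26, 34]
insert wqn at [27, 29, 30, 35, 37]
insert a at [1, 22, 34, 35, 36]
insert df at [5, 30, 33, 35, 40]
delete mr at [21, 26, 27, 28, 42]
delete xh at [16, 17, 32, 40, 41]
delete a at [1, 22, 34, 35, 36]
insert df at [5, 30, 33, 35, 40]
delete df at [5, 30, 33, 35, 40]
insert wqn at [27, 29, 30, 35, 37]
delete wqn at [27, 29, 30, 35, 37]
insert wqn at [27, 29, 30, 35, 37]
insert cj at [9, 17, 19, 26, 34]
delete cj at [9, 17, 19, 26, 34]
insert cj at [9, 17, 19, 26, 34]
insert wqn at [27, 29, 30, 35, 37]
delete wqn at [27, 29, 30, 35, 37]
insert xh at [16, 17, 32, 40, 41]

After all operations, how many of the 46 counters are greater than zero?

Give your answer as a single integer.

Step 1: insert xh at [16, 17, 32, 40, 41] -> counters=[0,0,0,0,0,0,0,0,0,0,0,0,0,0,0,0,1,1,0,0,0,0,0,0,0,0,0,0,0,0,0,0,1,0,0,0,0,0,0,0,1,1,0,0,0,0]
Step 2: insert mr at [21, 26, 27, 28, 42] -> counters=[0,0,0,0,0,0,0,0,0,0,0,0,0,0,0,0,1,1,0,0,0,1,0,0,0,0,1,1,1,0,0,0,1,0,0,0,0,0,0,0,1,1,1,0,0,0]
Step 3: insert df at [5, 30, 33, 35, 40] -> counters=[0,0,0,0,0,1,0,0,0,0,0,0,0,0,0,0,1,1,0,0,0,1,0,0,0,0,1,1,1,0,1,0,1,1,0,1,0,0,0,0,2,1,1,0,0,0]
Step 4: insert cj at [9, 17, 19, 26, 34] -> counters=[0,0,0,0,0,1,0,0,0,1,0,0,0,0,0,0,1,2,0,1,0,1,0,0,0,0,2,1,1,0,1,0,1,1,1,1,0,0,0,0,2,1,1,0,0,0]
Step 5: insert wqn at [27, 29, 30, 35, 37] -> counters=[0,0,0,0,0,1,0,0,0,1,0,0,0,0,0,0,1,2,0,1,0,1,0,0,0,0,2,2,1,1,2,0,1,1,1,2,0,1,0,0,2,1,1,0,0,0]
Step 6: insert a at [1, 22, 34, 35, 36] -> counters=[0,1,0,0,0,1,0,0,0,1,0,0,0,0,0,0,1,2,0,1,0,1,1,0,0,0,2,2,1,1,2,0,1,1,2,3,1,1,0,0,2,1,1,0,0,0]
Step 7: insert df at [5, 30, 33, 35, 40] -> counters=[0,1,0,0,0,2,0,0,0,1,0,0,0,0,0,0,1,2,0,1,0,1,1,0,0,0,2,2,1,1,3,0,1,2,2,4,1,1,0,0,3,1,1,0,0,0]
Step 8: delete mr at [21, 26, 27, 28, 42] -> counters=[0,1,0,0,0,2,0,0,0,1,0,0,0,0,0,0,1,2,0,1,0,0,1,0,0,0,1,1,0,1,3,0,1,2,2,4,1,1,0,0,3,1,0,0,0,0]
Step 9: delete xh at [16, 17, 32, 40, 41] -> counters=[0,1,0,0,0,2,0,0,0,1,0,0,0,0,0,0,0,1,0,1,0,0,1,0,0,0,1,1,0,1,3,0,0,2,2,4,1,1,0,0,2,0,0,0,0,0]
Step 10: delete a at [1, 22, 34, 35, 36] -> counters=[0,0,0,0,0,2,0,0,0,1,0,0,0,0,0,0,0,1,0,1,0,0,0,0,0,0,1,1,0,1,3,0,0,2,1,3,0,1,0,0,2,0,0,0,0,0]
Step 11: insert df at [5, 30, 33, 35, 40] -> counters=[0,0,0,0,0,3,0,0,0,1,0,0,0,0,0,0,0,1,0,1,0,0,0,0,0,0,1,1,0,1,4,0,0,3,1,4,0,1,0,0,3,0,0,0,0,0]
Step 12: delete df at [5, 30, 33, 35, 40] -> counters=[0,0,0,0,0,2,0,0,0,1,0,0,0,0,0,0,0,1,0,1,0,0,0,0,0,0,1,1,0,1,3,0,0,2,1,3,0,1,0,0,2,0,0,0,0,0]
Step 13: insert wqn at [27, 29, 30, 35, 37] -> counters=[0,0,0,0,0,2,0,0,0,1,0,0,0,0,0,0,0,1,0,1,0,0,0,0,0,0,1,2,0,2,4,0,0,2,1,4,0,2,0,0,2,0,0,0,0,0]
Step 14: delete wqn at [27, 29, 30, 35, 37] -> counters=[0,0,0,0,0,2,0,0,0,1,0,0,0,0,0,0,0,1,0,1,0,0,0,0,0,0,1,1,0,1,3,0,0,2,1,3,0,1,0,0,2,0,0,0,0,0]
Step 15: insert wqn at [27, 29, 30, 35, 37] -> counters=[0,0,0,0,0,2,0,0,0,1,0,0,0,0,0,0,0,1,0,1,0,0,0,0,0,0,1,2,0,2,4,0,0,2,1,4,0,2,0,0,2,0,0,0,0,0]
Step 16: insert cj at [9, 17, 19, 26, 34] -> counters=[0,0,0,0,0,2,0,0,0,2,0,0,0,0,0,0,0,2,0,2,0,0,0,0,0,0,2,2,0,2,4,0,0,2,2,4,0,2,0,0,2,0,0,0,0,0]
Step 17: delete cj at [9, 17, 19, 26, 34] -> counters=[0,0,0,0,0,2,0,0,0,1,0,0,0,0,0,0,0,1,0,1,0,0,0,0,0,0,1,2,0,2,4,0,0,2,1,4,0,2,0,0,2,0,0,0,0,0]
Step 18: insert cj at [9, 17, 19, 26, 34] -> counters=[0,0,0,0,0,2,0,0,0,2,0,0,0,0,0,0,0,2,0,2,0,0,0,0,0,0,2,2,0,2,4,0,0,2,2,4,0,2,0,0,2,0,0,0,0,0]
Step 19: insert wqn at [27, 29, 30, 35, 37] -> counters=[0,0,0,0,0,2,0,0,0,2,0,0,0,0,0,0,0,2,0,2,0,0,0,0,0,0,2,3,0,3,5,0,0,2,2,5,0,3,0,0,2,0,0,0,0,0]
Step 20: delete wqn at [27, 29, 30, 35, 37] -> counters=[0,0,0,0,0,2,0,0,0,2,0,0,0,0,0,0,0,2,0,2,0,0,0,0,0,0,2,2,0,2,4,0,0,2,2,4,0,2,0,0,2,0,0,0,0,0]
Step 21: insert xh at [16, 17, 32, 40, 41] -> counters=[0,0,0,0,0,2,0,0,0,2,0,0,0,0,0,0,1,3,0,2,0,0,0,0,0,0,2,2,0,2,4,0,1,2,2,4,0,2,0,0,3,1,0,0,0,0]
Final counters=[0,0,0,0,0,2,0,0,0,2,0,0,0,0,0,0,1,3,0,2,0,0,0,0,0,0,2,2,0,2,4,0,1,2,2,4,0,2,0,0,3,1,0,0,0,0] -> 16 nonzero

Answer: 16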